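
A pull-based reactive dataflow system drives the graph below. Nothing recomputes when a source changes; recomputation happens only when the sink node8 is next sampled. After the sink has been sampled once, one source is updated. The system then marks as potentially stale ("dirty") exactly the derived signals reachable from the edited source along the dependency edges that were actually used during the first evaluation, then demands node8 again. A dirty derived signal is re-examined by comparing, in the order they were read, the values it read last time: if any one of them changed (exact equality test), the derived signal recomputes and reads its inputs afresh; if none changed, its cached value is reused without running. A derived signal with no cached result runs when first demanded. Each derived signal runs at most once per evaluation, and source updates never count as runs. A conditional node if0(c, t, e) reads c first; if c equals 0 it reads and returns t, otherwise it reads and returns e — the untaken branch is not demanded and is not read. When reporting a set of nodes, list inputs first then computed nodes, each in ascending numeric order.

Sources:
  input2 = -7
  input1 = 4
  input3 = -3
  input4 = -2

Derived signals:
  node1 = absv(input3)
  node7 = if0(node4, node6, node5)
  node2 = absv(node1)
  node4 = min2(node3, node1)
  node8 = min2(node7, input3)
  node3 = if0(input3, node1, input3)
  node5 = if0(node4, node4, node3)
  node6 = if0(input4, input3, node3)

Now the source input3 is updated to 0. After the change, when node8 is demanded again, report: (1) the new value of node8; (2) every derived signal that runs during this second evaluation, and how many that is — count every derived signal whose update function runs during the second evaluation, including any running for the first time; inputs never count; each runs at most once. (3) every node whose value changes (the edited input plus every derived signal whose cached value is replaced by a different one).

First evaluation (everything demanded from the output):
  node1 = absv(-3) = 3
  node3 = if0(input3=-3 -> else branch input3) = -3
  node4 = min2(-3, 3) = -3
  node5 = if0(node4=-3 -> else branch node3) = -3
  node7 = if0(node4=-3 -> else branch node5) = -3
  node8 = min2(-3, -3) = -3

Propagation after the edit:
  node1: runs — input3 -3->0; result 0.
  node3: runs — input3 -3->0; input3 -3->0; result 0.
  node4: runs — node3 -3->0; node1 3->0; result 0.
  node5: marked dirty but never re-examined — demand shifted away from it.
  node6: demanded for the first time — runs, produces 0.
  node7: runs — node4 -3->0; result 0.
  node8: runs — node7 -3->0; input3 -3->0; result 0.

Key observation: a condition flipped, so demand moved to the other branch — node5 is never re-examined.

New value of node8: 0.
Derived signals that run: node1, node3, node4, node6, node7, node8 — 6 in total.
Values that change: input3, node1, node3, node4, node7, node8.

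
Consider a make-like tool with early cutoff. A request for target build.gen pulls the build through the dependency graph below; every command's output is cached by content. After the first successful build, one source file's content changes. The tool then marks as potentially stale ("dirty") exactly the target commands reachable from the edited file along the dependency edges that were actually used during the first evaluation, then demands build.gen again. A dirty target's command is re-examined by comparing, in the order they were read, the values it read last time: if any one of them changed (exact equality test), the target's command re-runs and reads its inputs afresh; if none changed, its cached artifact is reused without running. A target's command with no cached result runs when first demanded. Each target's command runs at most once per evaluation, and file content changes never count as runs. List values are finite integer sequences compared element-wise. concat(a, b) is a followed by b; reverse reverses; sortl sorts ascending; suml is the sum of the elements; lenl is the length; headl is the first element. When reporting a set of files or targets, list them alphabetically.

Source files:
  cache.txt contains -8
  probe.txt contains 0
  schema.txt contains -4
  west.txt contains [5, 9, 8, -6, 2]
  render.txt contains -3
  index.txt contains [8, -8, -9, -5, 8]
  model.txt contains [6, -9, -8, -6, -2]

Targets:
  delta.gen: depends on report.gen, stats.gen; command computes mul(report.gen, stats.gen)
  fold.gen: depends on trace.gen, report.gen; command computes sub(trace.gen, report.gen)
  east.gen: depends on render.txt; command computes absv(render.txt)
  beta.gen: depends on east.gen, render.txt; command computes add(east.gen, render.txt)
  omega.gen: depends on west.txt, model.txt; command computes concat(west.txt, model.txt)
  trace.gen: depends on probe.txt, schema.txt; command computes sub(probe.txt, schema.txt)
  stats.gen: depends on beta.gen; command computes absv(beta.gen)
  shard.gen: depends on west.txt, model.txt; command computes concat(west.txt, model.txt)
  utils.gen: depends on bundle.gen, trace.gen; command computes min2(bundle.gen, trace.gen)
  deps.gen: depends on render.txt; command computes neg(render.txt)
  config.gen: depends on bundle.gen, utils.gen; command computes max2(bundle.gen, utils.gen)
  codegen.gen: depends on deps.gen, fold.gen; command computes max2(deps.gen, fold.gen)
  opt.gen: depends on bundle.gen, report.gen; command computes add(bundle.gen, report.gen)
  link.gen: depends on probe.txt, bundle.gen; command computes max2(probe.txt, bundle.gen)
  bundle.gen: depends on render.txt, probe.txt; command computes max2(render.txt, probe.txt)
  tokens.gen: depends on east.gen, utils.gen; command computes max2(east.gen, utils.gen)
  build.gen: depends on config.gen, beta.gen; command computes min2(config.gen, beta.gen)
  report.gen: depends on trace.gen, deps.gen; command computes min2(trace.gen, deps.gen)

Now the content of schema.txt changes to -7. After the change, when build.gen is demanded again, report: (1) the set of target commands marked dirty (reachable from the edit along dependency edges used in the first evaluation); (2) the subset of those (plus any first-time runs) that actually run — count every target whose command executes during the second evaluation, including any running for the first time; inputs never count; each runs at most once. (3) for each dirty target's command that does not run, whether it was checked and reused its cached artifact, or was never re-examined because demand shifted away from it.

First demand of the output computes:
  bundle.gen = max2(-3, 0) = 0
  east.gen = absv(-3) = 3
  beta.gen = add(3, -3) = 0
  trace.gen = sub(0, -4) = 4
  utils.gen = min2(0, 4) = 0
  config.gen = max2(0, 0) = 0
  build.gen = min2(0, 0) = 0

After the edit, cleaning proceeds:
  trace.gen: a read changed (schema.txt -4->-7) — executes, giving 7.
  utils.gen: a read changed (trace.gen 4->7) — executes, giving 0 — identical to its old value.
  config.gen: dirty, but its reads are unchanged (bundle.gen unchanged, utils.gen unchanged); cached 0 stands.
  build.gen: dirty, but its reads are unchanged (config.gen unchanged, beta.gen unchanged); cached 0 stands.

Note the absorption at utils.gen: it re-runs yet its value is the same, leaving the output's value untouched.

The edit dirties: build.gen, config.gen, trace.gen, utils.gen.
2 target commands run: trace.gen, utils.gen.
Cache hits after checking: build.gen, config.gen.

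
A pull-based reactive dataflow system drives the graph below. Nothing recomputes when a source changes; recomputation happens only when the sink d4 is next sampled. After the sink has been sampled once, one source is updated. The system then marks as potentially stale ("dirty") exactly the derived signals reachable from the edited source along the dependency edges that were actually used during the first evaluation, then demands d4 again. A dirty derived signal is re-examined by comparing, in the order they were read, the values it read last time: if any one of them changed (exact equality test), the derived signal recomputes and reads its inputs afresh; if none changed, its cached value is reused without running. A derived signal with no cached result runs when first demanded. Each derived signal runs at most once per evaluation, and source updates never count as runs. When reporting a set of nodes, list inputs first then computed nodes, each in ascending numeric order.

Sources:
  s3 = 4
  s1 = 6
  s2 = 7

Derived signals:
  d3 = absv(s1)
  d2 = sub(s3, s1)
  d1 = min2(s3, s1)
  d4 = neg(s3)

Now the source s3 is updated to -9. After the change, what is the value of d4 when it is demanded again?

New value of d4: 9.

First evaluation (everything demanded from the output):
  d4 = neg(4) = -4

Propagation after the edit:
  d4: runs — s3 4->-9; result 9.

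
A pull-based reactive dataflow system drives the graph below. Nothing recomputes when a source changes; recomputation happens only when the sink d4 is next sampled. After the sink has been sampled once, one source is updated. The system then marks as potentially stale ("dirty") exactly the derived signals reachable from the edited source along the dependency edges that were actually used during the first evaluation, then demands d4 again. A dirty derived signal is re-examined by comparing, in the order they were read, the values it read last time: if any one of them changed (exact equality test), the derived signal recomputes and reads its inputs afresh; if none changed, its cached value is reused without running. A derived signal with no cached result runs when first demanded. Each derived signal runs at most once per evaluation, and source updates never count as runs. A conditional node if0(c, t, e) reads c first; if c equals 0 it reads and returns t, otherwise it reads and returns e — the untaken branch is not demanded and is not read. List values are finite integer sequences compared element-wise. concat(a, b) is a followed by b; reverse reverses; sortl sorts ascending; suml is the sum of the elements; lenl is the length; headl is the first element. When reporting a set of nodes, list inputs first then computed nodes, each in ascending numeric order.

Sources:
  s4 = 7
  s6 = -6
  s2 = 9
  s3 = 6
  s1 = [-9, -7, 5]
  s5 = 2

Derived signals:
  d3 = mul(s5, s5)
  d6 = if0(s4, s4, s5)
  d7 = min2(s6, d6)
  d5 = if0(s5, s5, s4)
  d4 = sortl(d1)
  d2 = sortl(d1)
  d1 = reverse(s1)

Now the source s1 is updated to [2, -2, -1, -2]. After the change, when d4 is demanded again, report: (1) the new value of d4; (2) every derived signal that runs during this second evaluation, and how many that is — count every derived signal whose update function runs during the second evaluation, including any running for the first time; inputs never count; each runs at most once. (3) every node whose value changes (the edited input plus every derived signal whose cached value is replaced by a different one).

First evaluation (everything demanded from the output):
  d1 = reverse([-9, -7, 5]) = [5, -7, -9]
  d4 = sortl([5, -7, -9]) = [-9, -7, 5]

Propagation after the edit:
  d1: runs — s1 [-9, -7, 5]->[2, -2, -1, -2]; result [-2, -1, -2, 2].
  d4: runs — d1 [5, -7, -9]->[-2, -1, -2, 2]; result [-2, -2, -1, 2].

New value of d4: [-2, -2, -1, 2].
Derived signals that run: d1, d4 — 2 in total.
Values that change: s1, d1, d4.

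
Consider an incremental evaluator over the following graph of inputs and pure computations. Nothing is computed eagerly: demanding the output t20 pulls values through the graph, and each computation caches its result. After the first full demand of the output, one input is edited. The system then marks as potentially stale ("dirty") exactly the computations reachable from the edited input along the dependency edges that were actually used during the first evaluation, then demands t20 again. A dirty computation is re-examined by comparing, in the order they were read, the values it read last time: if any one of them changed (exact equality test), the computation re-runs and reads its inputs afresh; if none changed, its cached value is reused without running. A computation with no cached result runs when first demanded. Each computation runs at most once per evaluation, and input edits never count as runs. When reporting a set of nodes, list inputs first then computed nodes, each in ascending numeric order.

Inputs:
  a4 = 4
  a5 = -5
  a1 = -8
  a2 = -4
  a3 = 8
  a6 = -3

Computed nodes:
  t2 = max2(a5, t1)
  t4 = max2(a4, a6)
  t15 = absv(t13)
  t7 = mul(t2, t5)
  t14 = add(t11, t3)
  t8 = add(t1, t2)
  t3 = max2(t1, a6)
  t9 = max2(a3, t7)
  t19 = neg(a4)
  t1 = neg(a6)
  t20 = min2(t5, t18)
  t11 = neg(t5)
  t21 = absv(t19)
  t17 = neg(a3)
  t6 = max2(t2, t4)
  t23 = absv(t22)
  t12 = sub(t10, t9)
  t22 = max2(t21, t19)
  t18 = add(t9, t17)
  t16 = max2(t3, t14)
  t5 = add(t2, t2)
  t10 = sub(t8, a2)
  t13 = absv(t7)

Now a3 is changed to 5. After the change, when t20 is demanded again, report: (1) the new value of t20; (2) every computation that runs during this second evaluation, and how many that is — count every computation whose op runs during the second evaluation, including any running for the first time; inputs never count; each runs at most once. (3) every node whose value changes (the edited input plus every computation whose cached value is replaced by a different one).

Initial pass — values computed on the first demand:
  t1 = neg(-3) = 3
  t2 = max2(-5, 3) = 3
  t5 = add(3, 3) = 6
  t7 = mul(3, 6) = 18
  t9 = max2(8, 18) = 18
  t17 = neg(8) = -8
  t18 = add(18, -8) = 10
  t20 = min2(6, 10) = 6

Second demand — change propagation:
  t9: re-runs because a3 8->5; new result 18 (unchanged).
  t17: re-runs because a3 8->5; new result -5.
  t18: re-runs because t17 -8->-5; new result 13.
  t20: re-runs because t18 10->13; new result 6 (unchanged).

t20 now evaluates to 6.
Run set: t9, t17, t18, t20 (4 run).
Changed values: a3, t17, t18.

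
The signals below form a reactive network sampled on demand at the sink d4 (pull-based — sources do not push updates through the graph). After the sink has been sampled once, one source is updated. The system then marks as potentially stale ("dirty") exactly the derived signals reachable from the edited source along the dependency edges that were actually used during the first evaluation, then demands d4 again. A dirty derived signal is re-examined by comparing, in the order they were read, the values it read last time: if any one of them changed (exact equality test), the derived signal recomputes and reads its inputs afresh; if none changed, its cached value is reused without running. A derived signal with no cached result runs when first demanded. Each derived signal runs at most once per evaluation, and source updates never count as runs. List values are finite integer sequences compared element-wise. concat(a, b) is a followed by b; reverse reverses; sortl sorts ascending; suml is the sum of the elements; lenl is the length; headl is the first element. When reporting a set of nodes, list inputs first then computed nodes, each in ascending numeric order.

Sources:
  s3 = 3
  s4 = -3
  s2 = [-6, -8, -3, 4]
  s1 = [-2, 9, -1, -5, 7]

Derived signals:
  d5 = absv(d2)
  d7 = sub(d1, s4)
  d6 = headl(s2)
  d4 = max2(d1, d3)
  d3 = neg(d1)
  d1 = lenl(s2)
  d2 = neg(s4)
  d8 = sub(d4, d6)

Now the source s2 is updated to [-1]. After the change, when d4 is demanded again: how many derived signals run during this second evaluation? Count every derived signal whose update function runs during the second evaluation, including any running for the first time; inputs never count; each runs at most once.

Run set: d1, d3, d4 (3 run).

Initial pass — values computed on the first demand:
  d1 = lenl([-6, -8, -3, 4]) = 4
  d3 = neg(4) = -4
  d4 = max2(4, -4) = 4

Second demand — change propagation:
  d1: re-runs because s2 [-6, -8, -3, 4]->[-1]; new result 1.
  d3: re-runs because d1 4->1; new result -1.
  d4: re-runs because d1 4->1; d3 -4->-1; new result 1.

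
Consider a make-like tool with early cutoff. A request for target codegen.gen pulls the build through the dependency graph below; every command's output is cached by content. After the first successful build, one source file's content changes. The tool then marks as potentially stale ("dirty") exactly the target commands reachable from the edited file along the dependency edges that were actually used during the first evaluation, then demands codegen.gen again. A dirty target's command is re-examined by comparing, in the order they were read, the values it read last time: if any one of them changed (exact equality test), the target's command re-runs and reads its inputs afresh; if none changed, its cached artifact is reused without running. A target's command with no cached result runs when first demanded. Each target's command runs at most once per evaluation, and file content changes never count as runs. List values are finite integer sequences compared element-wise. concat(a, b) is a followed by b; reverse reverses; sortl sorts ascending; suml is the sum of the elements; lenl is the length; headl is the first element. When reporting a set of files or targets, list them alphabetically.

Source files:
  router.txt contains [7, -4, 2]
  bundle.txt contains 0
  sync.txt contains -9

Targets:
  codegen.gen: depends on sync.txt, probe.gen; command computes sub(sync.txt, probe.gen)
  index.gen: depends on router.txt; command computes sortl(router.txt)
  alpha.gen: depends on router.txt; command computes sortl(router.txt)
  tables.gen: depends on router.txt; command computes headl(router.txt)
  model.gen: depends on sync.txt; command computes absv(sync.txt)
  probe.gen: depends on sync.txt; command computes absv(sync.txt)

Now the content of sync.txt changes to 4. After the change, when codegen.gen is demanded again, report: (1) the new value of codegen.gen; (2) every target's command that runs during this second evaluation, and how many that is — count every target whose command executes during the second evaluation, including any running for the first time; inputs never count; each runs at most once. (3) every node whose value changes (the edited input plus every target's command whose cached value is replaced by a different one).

Demanding codegen.gen again yields 0.
2 target commands run: codegen.gen, probe.gen.
The nodes whose values change: codegen.gen, probe.gen, sync.txt.

First demand of the output computes:
  probe.gen = absv(-9) = 9
  codegen.gen = sub(-9, 9) = -18

After the edit, cleaning proceeds:
  probe.gen: a read changed (sync.txt -9->4) — executes, giving 4.
  codegen.gen: a read changed (sync.txt -9->4; probe.gen 9->4) — executes, giving 0.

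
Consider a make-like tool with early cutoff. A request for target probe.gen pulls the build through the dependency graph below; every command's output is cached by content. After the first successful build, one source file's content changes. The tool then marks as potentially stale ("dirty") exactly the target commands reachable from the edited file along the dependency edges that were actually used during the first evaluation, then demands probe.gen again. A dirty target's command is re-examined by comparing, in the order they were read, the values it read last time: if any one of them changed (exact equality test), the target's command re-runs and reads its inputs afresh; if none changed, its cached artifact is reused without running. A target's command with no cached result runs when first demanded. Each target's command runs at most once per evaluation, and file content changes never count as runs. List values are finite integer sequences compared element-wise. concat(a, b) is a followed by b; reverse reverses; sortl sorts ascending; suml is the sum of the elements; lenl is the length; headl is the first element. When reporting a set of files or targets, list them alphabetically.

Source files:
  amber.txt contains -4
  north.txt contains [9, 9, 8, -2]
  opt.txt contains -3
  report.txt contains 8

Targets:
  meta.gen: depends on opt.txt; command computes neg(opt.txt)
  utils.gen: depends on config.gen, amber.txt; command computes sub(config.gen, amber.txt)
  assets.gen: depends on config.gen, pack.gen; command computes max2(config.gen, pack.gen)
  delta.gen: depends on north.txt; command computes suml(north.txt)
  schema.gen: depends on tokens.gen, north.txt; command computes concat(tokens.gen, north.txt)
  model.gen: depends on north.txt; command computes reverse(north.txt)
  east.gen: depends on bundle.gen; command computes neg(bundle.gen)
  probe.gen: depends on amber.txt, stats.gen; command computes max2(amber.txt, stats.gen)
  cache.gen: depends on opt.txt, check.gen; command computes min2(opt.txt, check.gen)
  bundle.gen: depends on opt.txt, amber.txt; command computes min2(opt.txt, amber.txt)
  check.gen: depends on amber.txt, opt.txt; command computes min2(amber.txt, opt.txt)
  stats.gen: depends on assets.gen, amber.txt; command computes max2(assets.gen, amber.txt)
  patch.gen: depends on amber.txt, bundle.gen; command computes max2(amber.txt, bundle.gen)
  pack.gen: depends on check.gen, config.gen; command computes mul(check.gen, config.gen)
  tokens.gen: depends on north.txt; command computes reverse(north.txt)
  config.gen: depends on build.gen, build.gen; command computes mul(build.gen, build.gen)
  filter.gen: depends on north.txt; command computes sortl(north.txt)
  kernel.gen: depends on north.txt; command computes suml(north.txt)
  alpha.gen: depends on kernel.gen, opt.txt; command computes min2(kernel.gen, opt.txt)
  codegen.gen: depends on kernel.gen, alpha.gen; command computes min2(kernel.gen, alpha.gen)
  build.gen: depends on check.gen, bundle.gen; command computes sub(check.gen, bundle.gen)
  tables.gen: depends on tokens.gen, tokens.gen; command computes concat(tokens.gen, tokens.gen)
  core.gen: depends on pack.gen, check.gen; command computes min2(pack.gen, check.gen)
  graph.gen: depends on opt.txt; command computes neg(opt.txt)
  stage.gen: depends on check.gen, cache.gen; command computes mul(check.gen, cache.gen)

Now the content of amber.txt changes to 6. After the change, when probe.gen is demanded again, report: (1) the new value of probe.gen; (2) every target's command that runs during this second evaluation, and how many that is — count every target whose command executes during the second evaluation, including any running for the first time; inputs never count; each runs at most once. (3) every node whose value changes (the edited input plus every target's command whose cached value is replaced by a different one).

First demand of the output computes:
  bundle.gen = min2(-3, -4) = -4
  check.gen = min2(-4, -3) = -4
  build.gen = sub(-4, -4) = 0
  config.gen = mul(0, 0) = 0
  pack.gen = mul(-4, 0) = 0
  assets.gen = max2(0, 0) = 0
  stats.gen = max2(0, -4) = 0
  probe.gen = max2(-4, 0) = 0

After the edit, cleaning proceeds:
  bundle.gen: a read changed (amber.txt -4->6) — executes, giving -3.
  check.gen: a read changed (amber.txt -4->6) — executes, giving -3.
  build.gen: a read changed (check.gen -4->-3; bundle.gen -4->-3) — executes, giving 0 — identical to its old value.
  config.gen: dirty, but its reads are unchanged (build.gen unchanged, build.gen unchanged); cached 0 stands.
  pack.gen: a read changed (check.gen -4->-3) — executes, giving 0 — identical to its old value.
  assets.gen: dirty, but its reads are unchanged (config.gen unchanged, pack.gen unchanged); cached 0 stands.
  stats.gen: a read changed (amber.txt -4->6) — executes, giving 6.
  probe.gen: a read changed (amber.txt -4->6; stats.gen 0->6) — executes, giving 6.

Note where the cutoff bites: config.gen is checked, finds nothing changed, and keeps its cache.

Demanding probe.gen again yields 6.
6 target commands run: build.gen, bundle.gen, check.gen, pack.gen, probe.gen, stats.gen.
The nodes whose values change: amber.txt, bundle.gen, check.gen, probe.gen, stats.gen.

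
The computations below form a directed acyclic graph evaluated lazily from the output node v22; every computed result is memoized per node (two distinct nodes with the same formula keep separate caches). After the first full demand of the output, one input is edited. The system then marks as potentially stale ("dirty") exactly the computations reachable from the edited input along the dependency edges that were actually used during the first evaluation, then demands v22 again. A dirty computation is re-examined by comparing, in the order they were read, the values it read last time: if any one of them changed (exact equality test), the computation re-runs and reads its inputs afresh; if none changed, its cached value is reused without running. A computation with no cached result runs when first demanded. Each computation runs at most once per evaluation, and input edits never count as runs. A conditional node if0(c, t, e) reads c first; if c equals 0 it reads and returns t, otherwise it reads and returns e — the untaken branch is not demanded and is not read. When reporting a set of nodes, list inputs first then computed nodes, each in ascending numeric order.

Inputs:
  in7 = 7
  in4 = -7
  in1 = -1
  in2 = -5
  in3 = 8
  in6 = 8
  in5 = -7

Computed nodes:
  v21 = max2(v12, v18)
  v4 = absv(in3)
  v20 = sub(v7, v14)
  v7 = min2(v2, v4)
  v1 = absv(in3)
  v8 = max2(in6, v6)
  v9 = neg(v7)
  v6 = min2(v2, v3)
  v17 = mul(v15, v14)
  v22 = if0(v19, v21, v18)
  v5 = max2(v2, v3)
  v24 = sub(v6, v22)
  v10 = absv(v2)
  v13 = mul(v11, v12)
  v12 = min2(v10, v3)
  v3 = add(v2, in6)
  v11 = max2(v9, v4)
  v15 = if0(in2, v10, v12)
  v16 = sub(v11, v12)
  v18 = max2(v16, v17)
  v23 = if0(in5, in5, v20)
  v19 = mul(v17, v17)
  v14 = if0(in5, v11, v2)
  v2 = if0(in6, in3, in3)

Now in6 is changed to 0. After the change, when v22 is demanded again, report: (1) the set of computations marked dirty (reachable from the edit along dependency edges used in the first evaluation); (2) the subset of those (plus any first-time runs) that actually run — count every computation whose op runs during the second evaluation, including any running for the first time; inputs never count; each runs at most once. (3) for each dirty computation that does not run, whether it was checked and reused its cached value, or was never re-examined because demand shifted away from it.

The edit dirties: v2, v3, v7, v9, v10, v11, v12, v14, v15, v16, v17, v18, v19, v22.
3 computations run: v2, v3, v12.
Cache hits after checking: v7, v9, v10, v11, v14, v15, v16, v17, v18, v19, v22.
Note where the cutoff bites: v7 is checked, finds nothing changed, and keeps its cache.

First demand of the output computes:
  v2 = if0(in6=8 -> else branch in3) = 8
  v3 = add(8, 8) = 16
  v4 = absv(8) = 8
  v7 = min2(8, 8) = 8
  v9 = neg(8) = -8
  v10 = absv(8) = 8
  v11 = max2(-8, 8) = 8
  v12 = min2(8, 16) = 8
  v14 = if0(in5=-7 -> else branch v2) = 8
  v15 = if0(in2=-5 -> else branch v12) = 8
  v16 = sub(8, 8) = 0
  v17 = mul(8, 8) = 64
  v18 = max2(0, 64) = 64
  v19 = mul(64, 64) = 4096
  v22 = if0(v19=4096 -> else branch v18) = 64

After the edit, cleaning proceeds:
  v2: a read changed (in6 8->0) — executes, giving 8 — identical to its old value.
  v3: a read changed (in6 8->0) — executes, giving 8.
  v7: dirty, but its reads are unchanged (v2 unchanged, v4 unchanged); cached 8 stands.
  v9: dirty, but its reads are unchanged (v7 unchanged); cached -8 stands.
  v10: dirty, but its reads are unchanged (v2 unchanged); cached 8 stands.
  v11: dirty, but its reads are unchanged (v9 unchanged, v4 unchanged); cached 8 stands.
  v12: a read changed (v3 16->8) — executes, giving 8 — identical to its old value.
  v14: dirty, but its reads are unchanged (in5 unchanged, v2 unchanged); cached 8 stands.
  v15: dirty, but its reads are unchanged (in2 unchanged, v12 unchanged); cached 8 stands.
  v16: dirty, but its reads are unchanged (v11 unchanged, v12 unchanged); cached 0 stands.
  v17: dirty, but its reads are unchanged (v15 unchanged, v14 unchanged); cached 64 stands.
  v18: dirty, but its reads are unchanged (v16 unchanged, v17 unchanged); cached 64 stands.
  v19: dirty, but its reads are unchanged (v17 unchanged, v17 unchanged); cached 4096 stands.
  v22: dirty, but its reads are unchanged (v19 unchanged, v18 unchanged); cached 64 stands.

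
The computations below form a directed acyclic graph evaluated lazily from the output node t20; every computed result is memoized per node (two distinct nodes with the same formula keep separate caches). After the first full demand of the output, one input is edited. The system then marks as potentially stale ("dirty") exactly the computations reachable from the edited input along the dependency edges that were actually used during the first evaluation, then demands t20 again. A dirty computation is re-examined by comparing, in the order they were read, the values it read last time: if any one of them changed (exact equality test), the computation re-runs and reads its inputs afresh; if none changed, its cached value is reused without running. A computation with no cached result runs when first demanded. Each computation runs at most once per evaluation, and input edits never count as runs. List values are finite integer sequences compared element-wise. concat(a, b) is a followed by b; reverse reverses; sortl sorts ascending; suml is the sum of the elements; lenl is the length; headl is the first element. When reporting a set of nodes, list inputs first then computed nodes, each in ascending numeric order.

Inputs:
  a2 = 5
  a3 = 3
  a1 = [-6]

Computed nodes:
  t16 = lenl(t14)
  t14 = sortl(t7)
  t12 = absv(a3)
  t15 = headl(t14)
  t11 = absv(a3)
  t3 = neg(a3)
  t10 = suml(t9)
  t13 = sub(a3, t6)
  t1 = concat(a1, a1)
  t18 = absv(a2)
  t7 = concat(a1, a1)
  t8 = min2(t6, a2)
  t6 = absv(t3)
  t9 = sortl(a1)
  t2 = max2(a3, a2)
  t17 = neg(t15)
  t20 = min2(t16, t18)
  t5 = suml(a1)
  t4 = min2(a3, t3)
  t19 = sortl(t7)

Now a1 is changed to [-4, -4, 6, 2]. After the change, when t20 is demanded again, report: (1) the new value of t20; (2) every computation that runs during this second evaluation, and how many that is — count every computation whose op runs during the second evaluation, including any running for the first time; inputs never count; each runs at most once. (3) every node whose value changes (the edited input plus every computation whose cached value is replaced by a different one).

Demanding t20 again yields 5.
4 computations run: t7, t14, t16, t20.
The nodes whose values change: a1, t7, t14, t16, t20.

First demand of the output computes:
  t7 = concat([-6], [-6]) = [-6, -6]
  t14 = sortl([-6, -6]) = [-6, -6]
  t16 = lenl([-6, -6]) = 2
  t18 = absv(5) = 5
  t20 = min2(2, 5) = 2

After the edit, cleaning proceeds:
  t7: a read changed (a1 [-6]->[-4, -4, 6, 2]; a1 [-6]->[-4, -4, 6, 2]) — executes, giving [-4, -4, 6, 2, -4, -4, 6, 2].
  t14: a read changed (t7 [-6, -6]->[-4, -4, 6, 2, -4, -4, 6, 2]) — executes, giving [-4, -4, -4, -4, 2, 2, 6, 6].
  t16: a read changed (t14 [-6, -6]->[-4, -4, -4, -4, 2, 2, 6, 6]) — executes, giving 8.
  t20: a read changed (t16 2->8) — executes, giving 5.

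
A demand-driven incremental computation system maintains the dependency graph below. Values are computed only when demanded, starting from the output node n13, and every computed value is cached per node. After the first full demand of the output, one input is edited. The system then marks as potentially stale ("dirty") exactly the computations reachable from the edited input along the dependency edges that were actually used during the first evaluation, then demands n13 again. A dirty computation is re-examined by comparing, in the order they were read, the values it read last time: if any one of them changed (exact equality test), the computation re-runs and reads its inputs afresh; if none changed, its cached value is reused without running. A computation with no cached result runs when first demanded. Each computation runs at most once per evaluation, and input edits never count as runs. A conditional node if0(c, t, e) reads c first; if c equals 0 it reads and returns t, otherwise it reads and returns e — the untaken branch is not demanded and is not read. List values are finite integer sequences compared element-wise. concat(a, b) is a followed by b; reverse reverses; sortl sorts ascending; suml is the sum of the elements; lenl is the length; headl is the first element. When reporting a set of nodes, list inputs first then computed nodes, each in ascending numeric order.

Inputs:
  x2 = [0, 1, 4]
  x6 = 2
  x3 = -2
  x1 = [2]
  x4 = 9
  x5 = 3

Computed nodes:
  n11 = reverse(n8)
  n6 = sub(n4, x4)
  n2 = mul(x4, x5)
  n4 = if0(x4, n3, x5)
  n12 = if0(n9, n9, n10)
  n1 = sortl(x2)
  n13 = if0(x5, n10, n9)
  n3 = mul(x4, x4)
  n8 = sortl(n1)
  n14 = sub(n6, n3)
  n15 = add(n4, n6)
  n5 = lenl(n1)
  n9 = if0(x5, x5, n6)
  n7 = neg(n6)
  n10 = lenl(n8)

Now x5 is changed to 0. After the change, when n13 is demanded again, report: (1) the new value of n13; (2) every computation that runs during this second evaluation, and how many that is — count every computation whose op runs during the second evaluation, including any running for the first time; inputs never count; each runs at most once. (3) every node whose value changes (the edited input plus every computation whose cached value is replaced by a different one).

First evaluation (everything demanded from the output):
  n4 = if0(x4=9 -> else branch x5) = 3
  n6 = sub(3, 9) = -6
  n9 = if0(x5=3 -> else branch n6) = -6
  n13 = if0(x5=3 -> else branch n9) = -6

Propagation after the edit:
  n1: demanded for the first time — runs, produces [0, 1, 4].
  n4: marked dirty but never re-examined — demand shifted away from it.
  n6: marked dirty but never re-examined — demand shifted away from it.
  n8: demanded for the first time — runs, produces [0, 1, 4].
  n9: marked dirty but never re-examined — demand shifted away from it.
  n10: demanded for the first time — runs, produces 3.
  n13: runs — x5 3->0; result 3.

Key observation: a condition flipped, so demand moved to the other branch — n4, n6, n9 are never re-examined.

New value of n13: 3.
Computations that run: n1, n8, n10, n13 — 4 in total.
Values that change: x5, n13.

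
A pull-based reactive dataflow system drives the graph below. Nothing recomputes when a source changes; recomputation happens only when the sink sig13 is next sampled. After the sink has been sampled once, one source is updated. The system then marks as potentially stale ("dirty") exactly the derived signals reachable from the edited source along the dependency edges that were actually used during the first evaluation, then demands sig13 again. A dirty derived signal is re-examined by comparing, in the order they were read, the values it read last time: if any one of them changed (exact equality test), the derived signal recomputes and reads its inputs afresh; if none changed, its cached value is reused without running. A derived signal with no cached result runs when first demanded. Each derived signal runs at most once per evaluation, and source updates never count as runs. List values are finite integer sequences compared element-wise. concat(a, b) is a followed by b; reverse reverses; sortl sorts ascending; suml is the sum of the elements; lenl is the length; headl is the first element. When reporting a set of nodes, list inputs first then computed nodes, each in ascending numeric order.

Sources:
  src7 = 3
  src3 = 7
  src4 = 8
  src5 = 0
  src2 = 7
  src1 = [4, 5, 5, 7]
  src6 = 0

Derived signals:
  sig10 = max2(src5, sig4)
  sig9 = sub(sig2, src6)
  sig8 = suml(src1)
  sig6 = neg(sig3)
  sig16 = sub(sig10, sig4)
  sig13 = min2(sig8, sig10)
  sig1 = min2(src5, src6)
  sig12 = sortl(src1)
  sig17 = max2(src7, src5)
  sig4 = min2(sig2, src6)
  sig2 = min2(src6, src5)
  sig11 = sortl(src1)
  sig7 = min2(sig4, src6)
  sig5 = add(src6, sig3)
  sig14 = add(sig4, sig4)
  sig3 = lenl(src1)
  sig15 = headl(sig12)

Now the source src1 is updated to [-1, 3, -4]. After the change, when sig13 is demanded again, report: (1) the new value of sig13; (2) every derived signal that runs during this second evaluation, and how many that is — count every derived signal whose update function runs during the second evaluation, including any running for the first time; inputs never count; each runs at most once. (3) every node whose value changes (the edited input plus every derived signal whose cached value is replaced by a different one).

New value of sig13: -2.
Derived signals that run: sig8, sig13 — 2 in total.
Values that change: src1, sig8, sig13.

First evaluation (everything demanded from the output):
  sig2 = min2(0, 0) = 0
  sig4 = min2(0, 0) = 0
  sig8 = suml([4, 5, 5, 7]) = 21
  sig10 = max2(0, 0) = 0
  sig13 = min2(21, 0) = 0

Propagation after the edit:
  sig8: runs — src1 [4, 5, 5, 7]->[-1, 3, -4]; result -2.
  sig13: runs — sig8 21->-2; result -2.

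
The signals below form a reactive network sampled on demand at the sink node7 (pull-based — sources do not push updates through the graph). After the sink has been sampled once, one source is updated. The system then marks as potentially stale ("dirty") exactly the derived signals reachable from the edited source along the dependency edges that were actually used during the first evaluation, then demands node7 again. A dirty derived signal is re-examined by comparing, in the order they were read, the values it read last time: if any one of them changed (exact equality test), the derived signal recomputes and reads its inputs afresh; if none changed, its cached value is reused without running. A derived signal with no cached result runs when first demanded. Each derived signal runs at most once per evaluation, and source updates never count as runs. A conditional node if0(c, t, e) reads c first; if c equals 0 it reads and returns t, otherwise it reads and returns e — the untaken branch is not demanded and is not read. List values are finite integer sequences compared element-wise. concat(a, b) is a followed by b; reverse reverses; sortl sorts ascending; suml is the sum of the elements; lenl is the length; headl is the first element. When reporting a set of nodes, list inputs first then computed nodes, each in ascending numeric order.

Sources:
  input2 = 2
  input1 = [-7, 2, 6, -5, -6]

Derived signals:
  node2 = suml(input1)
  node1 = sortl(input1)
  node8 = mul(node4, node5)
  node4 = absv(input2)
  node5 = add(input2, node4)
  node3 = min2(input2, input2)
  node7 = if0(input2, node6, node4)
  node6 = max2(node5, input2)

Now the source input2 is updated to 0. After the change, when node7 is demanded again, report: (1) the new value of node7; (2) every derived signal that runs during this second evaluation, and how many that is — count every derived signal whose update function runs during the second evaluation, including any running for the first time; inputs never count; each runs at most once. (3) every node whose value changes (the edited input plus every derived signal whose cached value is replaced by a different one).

Initial pass — values computed on the first demand:
  node4 = absv(2) = 2
  node7 = if0(input2=2 -> else branch node4) = 2

Second demand — change propagation:
  node4: re-runs because input2 2->0; new result 0.
  node5: newly demanded (no cache) — executes and yields 0.
  node6: newly demanded (no cache) — executes and yields 0.
  node7: re-runs because input2 2->0; node4 2->0; new result 0.

The important point: the flipped condition pulls in fresh nodes; node5, node6 run for the first time.

node7 now evaluates to 0.
Run set: node4, node5, node6, node7 (4 run).
Changed values: input2, node4, node7.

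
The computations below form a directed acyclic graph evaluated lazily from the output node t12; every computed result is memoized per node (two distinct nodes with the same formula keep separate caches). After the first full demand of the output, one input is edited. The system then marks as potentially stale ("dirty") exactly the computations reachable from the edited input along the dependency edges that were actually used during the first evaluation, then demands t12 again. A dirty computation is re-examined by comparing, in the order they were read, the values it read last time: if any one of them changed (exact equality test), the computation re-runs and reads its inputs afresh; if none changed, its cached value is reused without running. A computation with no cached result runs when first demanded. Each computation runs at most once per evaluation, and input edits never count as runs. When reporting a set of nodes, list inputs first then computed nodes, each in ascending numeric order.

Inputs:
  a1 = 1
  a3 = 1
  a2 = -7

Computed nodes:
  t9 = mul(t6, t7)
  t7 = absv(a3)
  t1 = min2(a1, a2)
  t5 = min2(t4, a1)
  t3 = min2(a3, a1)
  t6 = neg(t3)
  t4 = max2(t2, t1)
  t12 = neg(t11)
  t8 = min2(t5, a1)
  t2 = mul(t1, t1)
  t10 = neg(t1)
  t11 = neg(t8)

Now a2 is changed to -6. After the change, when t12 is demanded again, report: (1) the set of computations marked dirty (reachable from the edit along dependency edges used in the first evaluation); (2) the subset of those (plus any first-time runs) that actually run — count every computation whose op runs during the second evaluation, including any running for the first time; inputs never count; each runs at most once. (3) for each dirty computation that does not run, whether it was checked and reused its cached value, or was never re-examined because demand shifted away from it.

The edit dirties: t1, t2, t4, t5, t8, t11, t12.
4 computations run: t1, t2, t4, t5.
Cache hits after checking: t8, t11, t12.
Note the absorption at t5: it re-runs yet its value is the same, leaving the output's value untouched.

First demand of the output computes:
  t1 = min2(1, -7) = -7
  t2 = mul(-7, -7) = 49
  t4 = max2(49, -7) = 49
  t5 = min2(49, 1) = 1
  t8 = min2(1, 1) = 1
  t11 = neg(1) = -1
  t12 = neg(-1) = 1

After the edit, cleaning proceeds:
  t1: a read changed (a2 -7->-6) — executes, giving -6.
  t2: a read changed (t1 -7->-6; t1 -7->-6) — executes, giving 36.
  t4: a read changed (t2 49->36; t1 -7->-6) — executes, giving 36.
  t5: a read changed (t4 49->36) — executes, giving 1 — identical to its old value.
  t8: dirty, but its reads are unchanged (t5 unchanged, a1 unchanged); cached 1 stands.
  t11: dirty, but its reads are unchanged (t8 unchanged); cached -1 stands.
  t12: dirty, but its reads are unchanged (t11 unchanged); cached 1 stands.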